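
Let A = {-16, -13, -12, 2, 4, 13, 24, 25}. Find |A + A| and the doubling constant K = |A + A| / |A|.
K = |A + A| / |A| = 33/8

Enumerate A + A = {a + b : a, b ∈ A}. With |A| = 8, there are |A|^2 = 64 ordered sum pairs; collecting distinct values, A + A = {-32, -29, -28, -26, -25, -24, -14, -12, -11, -10, -9, -8, -3, 0, 1, 4, 6, 8, 9, 11, 12, 13, 15, 17, 26, 27, 28, 29, 37, 38, 48, 49, 50}, so |A + A| = 33. Thus K = 33/8. For comparison, the minimum possible |A + A| over all 8-element sets is 2·8 − 1 = 15 (so min K = 15/8), attained only by arithmetic progressions.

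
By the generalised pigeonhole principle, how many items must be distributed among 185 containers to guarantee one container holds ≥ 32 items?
n = (32 − 1)·185 + 1 = 5736

By the generalised pigeonhole principle, to guarantee some box contains ≥ r objects we need more than (r − 1) · k objects total. Threshold: n = (r − 1) · k + 1. With r = 32 and k = 185: n = 31 · 185 + 1 = 5735 + 1 = 5736. For n = 5735 = 31 · 185, we can put exactly 31 objects in every box, avoiding 32 in any single one — so 5736 is tight.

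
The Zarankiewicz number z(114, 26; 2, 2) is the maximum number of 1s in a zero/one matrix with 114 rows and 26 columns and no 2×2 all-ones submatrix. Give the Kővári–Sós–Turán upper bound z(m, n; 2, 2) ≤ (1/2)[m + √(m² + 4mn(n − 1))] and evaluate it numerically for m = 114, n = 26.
z(114, 26; 2, 2) ≤ (1/2)[114 + √(114² + 4·114·26·25)] = (1/2)[114 + √309396] = 335.1169

Kővári–Sós–Turán: let r_1, ..., r_114 be the row sums and z = Σ r_i the total number of 1s. Each pair of columns can share at most one row with both entries 1 (else a 2×2 all-ones block appears), so Σ_i C(r_i, 2) ≤ C(26, 2) = 325. By convexity Σ_i C(r_i, 2) ≥ 114·C(z/114, 2) = z(z − 114)/(2·114), giving z² − 114z − 114·26·25 ≤ 0 and hence z ≤ (1/2)[114 + √(12996 + 4·74100)] = (1/2)[114 + √309396] ≈ (1/2)(114 + 556.2338) = 335.1169.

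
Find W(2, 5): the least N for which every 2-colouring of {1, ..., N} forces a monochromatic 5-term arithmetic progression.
W(2, 5) = 178

W(2, 5) = 178. The lower bound W(2, 5) > 177 comes from an explicit good 2-colouring of [1, 177]; the upper bound W(2, 5) ≤ 178 was verified by exhaustive search over 2-colourings of [1, 178].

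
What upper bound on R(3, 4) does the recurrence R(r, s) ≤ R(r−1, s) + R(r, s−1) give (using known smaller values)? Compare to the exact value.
R(3, 4) ≤ R(2, 4) + R(3, 3) = 4 + 6 = 10; exact value R(3, 4) = 9.

The Erdős–Szekeres recurrence R(r, s) ≤ R(r−1, s) + R(r, s−1) applied to (r, s) = (3, 4) gives
  R(3, 4) ≤ R(2, 4) + R(3, 3) = 4 + 6 = 10.
(Recall R(2, k) = k and R is symmetric.) The recurrence is not tight here (it gives 10, but the exact value is R(3, 4) = 9); the tight upper bound requires a sharper argument than the simple recurrence, combined with a lower-bound construction on K_{8}.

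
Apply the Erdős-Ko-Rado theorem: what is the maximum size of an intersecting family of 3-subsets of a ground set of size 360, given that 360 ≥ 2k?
max |F| = C(359, 2) = 64261

Erdős-Ko-Rado (1961): when n ≥ 2k, max |F| = C(n−1, k−1). The bound is attained by the star {A : i ∈ A} for any fixed i ∈ [n]. Here C(360−1, 3−1) = C(359, 2) = 64261.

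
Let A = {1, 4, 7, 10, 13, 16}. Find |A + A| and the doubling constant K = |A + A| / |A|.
K = |A + A| / |A| = 11/6

Enumerate A + A = {a + b : a, b ∈ A}. With |A| = 6, there are |A|^2 = 36 ordered sum pairs; collecting distinct values, A + A = {2, 5, 8, 11, 14, 17, 20, 23, 26, 29, 32}, so |A + A| = 11. Thus K = 11/6. Here |A + A| = 2|A| − 1 = 11, the minimum possible — so K = 11/6 is minimal, which holds iff A is an arithmetic progression.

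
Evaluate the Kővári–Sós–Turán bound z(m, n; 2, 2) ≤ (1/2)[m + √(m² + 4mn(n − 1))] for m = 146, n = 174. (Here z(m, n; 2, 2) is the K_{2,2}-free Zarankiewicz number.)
z(146, 174; 2, 2) ≤ (1/2)[146 + √(146² + 4·146·174·173)] = (1/2)[146 + √17600884] = 2170.6704

Kővári–Sós–Turán: let r_1, ..., r_146 be the row sums and z = Σ r_i the total number of 1s. Each pair of columns can share at most one row with both entries 1 (else a 2×2 all-ones block appears), so Σ_i C(r_i, 2) ≤ C(174, 2) = 15051. By convexity Σ_i C(r_i, 2) ≥ 146·C(z/146, 2) = z(z − 146)/(2·146), giving z² − 146z − 146·174·173 ≤ 0 and hence z ≤ (1/2)[146 + √(21316 + 4·4394892)] = (1/2)[146 + √17600884] ≈ (1/2)(146 + 4195.3407) = 2170.6704.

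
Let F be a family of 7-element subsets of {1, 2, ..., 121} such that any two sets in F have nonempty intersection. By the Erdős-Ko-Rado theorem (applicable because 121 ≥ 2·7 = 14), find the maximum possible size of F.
max |F| = C(120, 6) = 3652745460

Erdős-Ko-Rado (1961): when n ≥ 2k, max |F| = C(n−1, k−1). The bound is attained by the star {A : i ∈ A} for any fixed i ∈ [n]. Here C(121−1, 7−1) = C(120, 6) = 3652745460.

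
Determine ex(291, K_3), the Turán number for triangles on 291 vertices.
ex(291, K_3) = ⌊291^2/4⌋ = 21170

Mantel (1907): a triangle-free graph on n vertices has at most ⌊n^2/4⌋ edges, with equality for the complete bipartite graph K_{⌊n/2⌋, ⌈n/2⌉}. For n = 291: ⌊291^2/4⌋ = ⌊84681/4⌋ = 21170. The extremal graph is K_{145, 146}, which has 145·146 = 21170 edges.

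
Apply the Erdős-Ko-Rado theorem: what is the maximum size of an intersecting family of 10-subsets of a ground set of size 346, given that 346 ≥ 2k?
max |F| = C(345, 9) = 171756952692059735

Erdős-Ko-Rado (1961): when n ≥ 2k, max |F| = C(n−1, k−1). The bound is attained by the star {A : i ∈ A} for any fixed i ∈ [n]. Here C(346−1, 10−1) = C(345, 9) = 171756952692059735.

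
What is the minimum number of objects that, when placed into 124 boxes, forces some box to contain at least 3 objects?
n = (3 − 1)·124 + 1 = 249

By the generalised pigeonhole principle, to guarantee some box contains ≥ r objects we need more than (r − 1) · k objects total. Threshold: n = (r − 1) · k + 1. With r = 3 and k = 124: n = 2 · 124 + 1 = 248 + 1 = 249. For n = 248 = 2 · 124, we can put exactly 2 objects in every box, avoiding 3 in any single one — so 249 is tight.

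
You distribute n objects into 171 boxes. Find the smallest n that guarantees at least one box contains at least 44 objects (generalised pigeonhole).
n = (44 − 1)·171 + 1 = 7354

By the generalised pigeonhole principle, to guarantee some box contains ≥ r objects we need more than (r − 1) · k objects total. Threshold: n = (r − 1) · k + 1. With r = 44 and k = 171: n = 43 · 171 + 1 = 7353 + 1 = 7354. For n = 7353 = 43 · 171, we can put exactly 43 objects in every box, avoiding 44 in any single one — so 7354 is tight.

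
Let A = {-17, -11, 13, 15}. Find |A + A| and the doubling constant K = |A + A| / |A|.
K = |A + A| / |A| = 10/4 = 5/2

Enumerate A + A = {a + b : a, b ∈ A}. With |A| = 4, there are |A|^2 = 16 ordered sum pairs; collecting distinct values, A + A = {-34, -28, -22, -4, -2, 2, 4, 26, 28, 30}, so |A + A| = 10. Thus K = 10/4 = 5/2. For comparison, the minimum possible |A + A| over all 4-element sets is 2·4 − 1 = 7 (so min K = 7/4), attained only by arithmetic progressions.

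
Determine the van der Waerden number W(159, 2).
W(159, 2) = 159 + 1 = 160

A 2-term AP is any pair of integers, so a monochromatic 2-AP exists iff some colour is used at least twice. With 159 colours, the colouring i ↦ i on {1, ..., 159} uses each colour once, avoiding any monochromatic pair, so W(159, 2) > 159. For {1, ..., 160}, pigeonhole forces two integers of the same colour, which form a monochromatic 2-AP. Hence W(159, 2) = 160.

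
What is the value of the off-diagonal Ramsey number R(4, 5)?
R(4, 5) = 25

Lower bound: an explicit 2-colouring of K_{24} (typically a Paley-type or other structured construction) avoids a red K_4 and a blue K_5, showing R(4, 5) > 24.
Upper bound: the simple Erdős–Szekeres recurrence only gives R(4, 5) ≤ 32; the tight bound R(4, 5) ≤ 25 requires a sharper case analysis (or computer search) of 2-colourings of K_{25}.
Hence R(4, 5) = 25.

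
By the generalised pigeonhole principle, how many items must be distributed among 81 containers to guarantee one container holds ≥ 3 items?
n = (3 − 1)·81 + 1 = 163

By the generalised pigeonhole principle, to guarantee some box contains ≥ r objects we need more than (r − 1) · k objects total. Threshold: n = (r − 1) · k + 1. With r = 3 and k = 81: n = 2 · 81 + 1 = 162 + 1 = 163. For n = 162 = 2 · 81, we can put exactly 2 objects in every box, avoiding 3 in any single one — so 163 is tight.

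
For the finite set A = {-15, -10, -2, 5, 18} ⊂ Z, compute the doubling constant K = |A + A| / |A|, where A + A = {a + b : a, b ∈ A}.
K = |A + A| / |A| = 14/5

Enumerate A + A = {a + b : a, b ∈ A}. With |A| = 5, there are |A|^2 = 25 ordered sum pairs; collecting distinct values, A + A = {-30, -25, -20, -17, -12, -10, -5, -4, 3, 8, 10, 16, 23, 36}, so |A + A| = 14. Thus K = 14/5. For comparison, the minimum possible |A + A| over all 5-element sets is 2·5 − 1 = 9 (so min K = 9/5), attained only by arithmetic progressions.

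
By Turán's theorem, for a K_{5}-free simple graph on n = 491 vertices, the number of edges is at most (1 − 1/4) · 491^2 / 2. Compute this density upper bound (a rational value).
Turán density bound = (3/4) · 491^2/2 = 723243/8 ≈ 90405.375

Turán's theorem: ex(n, K_{r+1}) is achieved by the complete r-partite Turán graph T(n, r) with parts as balanced as possible, and is at most (1 − 1/r) · n^2/2. For r = 4, n = 491: the density bound is (3/4) · 241081/2 = 723243/8 ≈ 90405.375. The integer-valued extremum is e(T(491, 4)) = 90405, which is strictly less than the density bound 723243/8 since 4 ∤ 491 (the parts of T(491, 4) cannot all be equal).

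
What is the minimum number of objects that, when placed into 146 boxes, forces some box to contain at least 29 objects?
n = (29 − 1)·146 + 1 = 4089

By the generalised pigeonhole principle, to guarantee some box contains ≥ r objects we need more than (r − 1) · k objects total. Threshold: n = (r − 1) · k + 1. With r = 29 and k = 146: n = 28 · 146 + 1 = 4088 + 1 = 4089. For n = 4088 = 28 · 146, we can put exactly 28 objects in every box, avoiding 29 in any single one — so 4089 is tight.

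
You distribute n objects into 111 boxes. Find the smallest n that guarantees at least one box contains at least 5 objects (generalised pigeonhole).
n = (5 − 1)·111 + 1 = 445

By the generalised pigeonhole principle, to guarantee some box contains ≥ r objects we need more than (r − 1) · k objects total. Threshold: n = (r − 1) · k + 1. With r = 5 and k = 111: n = 4 · 111 + 1 = 444 + 1 = 445. For n = 444 = 4 · 111, we can put exactly 4 objects in every box, avoiding 5 in any single one — so 445 is tight.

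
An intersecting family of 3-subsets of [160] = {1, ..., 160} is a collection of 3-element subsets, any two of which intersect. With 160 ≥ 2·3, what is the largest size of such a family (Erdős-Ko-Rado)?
max |F| = C(159, 2) = 12561

The Erdős-Ko-Rado theorem states: for n ≥ 2k, an intersecting family of k-subsets of an n-element set has size at most C(n − 1, k − 1), with equality for 'star' families {A ⊆ [n] : |A| = k, i ∈ A} (fix an element i). For n = 160, k = 3: C(159, 2) = 12561.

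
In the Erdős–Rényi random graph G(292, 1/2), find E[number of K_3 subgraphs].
E[# K_3] = C(292, 3) · (1/2)^C(3, 2) = 4106980 / 2^3 = 1026745/2 = 513372.5

For each 3-subset S of vertices (there are C(292, 3) = 4106980 such S), let X_S = 1 if S induces a K_3 (all C(3, 2) = 3 edges present). Then P(X_S = 1) = (1/2)^3 = 1/8. By linearity of expectation, E[# K_3] = C(292, 3) · (1/2)^3 = 4106980 / 8 = 1026745/2 = 513372.5.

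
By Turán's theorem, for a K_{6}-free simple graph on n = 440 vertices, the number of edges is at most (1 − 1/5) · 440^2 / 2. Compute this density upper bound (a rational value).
Turán density bound = (4/5) · 440^2/2 = 77440

Turán's theorem: ex(n, K_{r+1}) is achieved by the complete r-partite Turán graph T(n, r) with parts as balanced as possible, and is at most (1 − 1/r) · n^2/2. For r = 5, n = 440: the density bound is (4/5) · 193600/2 = 77440. Since 5 ∣ 440, the Turán graph T(440, 5) has parts of equal size 88, and its edge count e(T(440, 5)) = 77440 attains the density bound exactly.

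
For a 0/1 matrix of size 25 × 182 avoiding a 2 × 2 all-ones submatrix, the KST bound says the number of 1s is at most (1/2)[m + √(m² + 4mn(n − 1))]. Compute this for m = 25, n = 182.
z(25, 182; 2, 2) ≤ (1/2)[25 + √(25² + 4·25·182·181)] = (1/2)[25 + √3294825] = 920.0826

Kővári–Sós–Turán: let r_1, ..., r_25 be the row sums and z = Σ r_i the total number of 1s. Each pair of columns can share at most one row with both entries 1 (else a 2×2 all-ones block appears), so Σ_i C(r_i, 2) ≤ C(182, 2) = 16471. By convexity Σ_i C(r_i, 2) ≥ 25·C(z/25, 2) = z(z − 25)/(2·25), giving z² − 25z − 25·182·181 ≤ 0 and hence z ≤ (1/2)[25 + √(625 + 4·823550)] = (1/2)[25 + √3294825] ≈ (1/2)(25 + 1815.1653) = 920.0826.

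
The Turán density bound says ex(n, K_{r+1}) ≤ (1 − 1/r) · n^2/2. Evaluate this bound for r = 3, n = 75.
Turán density bound = (2/3) · 75^2/2 = 1875

Turán's theorem: ex(n, K_{r+1}) is achieved by the complete r-partite Turán graph T(n, r) with parts as balanced as possible, and is at most (1 − 1/r) · n^2/2. For r = 3, n = 75: the density bound is (2/3) · 5625/2 = 1875. Since 3 ∣ 75, the Turán graph T(75, 3) has parts of equal size 25, and its edge count e(T(75, 3)) = 1875 attains the density bound exactly.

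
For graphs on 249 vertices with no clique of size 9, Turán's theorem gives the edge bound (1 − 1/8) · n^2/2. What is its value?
Turán density bound = (7/8) · 249^2/2 = 434007/16 ≈ 27125.4375

Turán's theorem: ex(n, K_{r+1}) is achieved by the complete r-partite Turán graph T(n, r) with parts as balanced as possible, and is at most (1 − 1/r) · n^2/2. For r = 8, n = 249: the density bound is (7/8) · 62001/2 = 434007/16 ≈ 27125.4375. The integer-valued extremum is e(T(249, 8)) = 27125, which is strictly less than the density bound 434007/16 since 8 ∤ 249 (the parts of T(249, 8) cannot all be equal).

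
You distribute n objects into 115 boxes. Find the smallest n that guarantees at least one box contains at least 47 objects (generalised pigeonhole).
n = (47 − 1)·115 + 1 = 5291

By the generalised pigeonhole principle, to guarantee some box contains ≥ r objects we need more than (r − 1) · k objects total. Threshold: n = (r − 1) · k + 1. With r = 47 and k = 115: n = 46 · 115 + 1 = 5290 + 1 = 5291. For n = 5290 = 46 · 115, we can put exactly 46 objects in every box, avoiding 47 in any single one — so 5291 is tight.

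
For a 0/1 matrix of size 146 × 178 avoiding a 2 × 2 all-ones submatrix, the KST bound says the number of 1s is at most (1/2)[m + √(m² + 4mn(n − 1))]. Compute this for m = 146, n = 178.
z(146, 178; 2, 2) ≤ (1/2)[146 + √(146² + 4·146·178·177)] = (1/2)[146 + √18420820] = 2218.9741

Kővári–Sós–Turán: let r_1, ..., r_146 be the row sums and z = Σ r_i the total number of 1s. Each pair of columns can share at most one row with both entries 1 (else a 2×2 all-ones block appears), so Σ_i C(r_i, 2) ≤ C(178, 2) = 15753. By convexity Σ_i C(r_i, 2) ≥ 146·C(z/146, 2) = z(z − 146)/(2·146), giving z² − 146z − 146·178·177 ≤ 0 and hence z ≤ (1/2)[146 + √(21316 + 4·4599876)] = (1/2)[146 + √18420820] ≈ (1/2)(146 + 4291.9483) = 2218.9741.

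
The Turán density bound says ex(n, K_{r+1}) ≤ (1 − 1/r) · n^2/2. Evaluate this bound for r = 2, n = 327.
Turán density bound = (1/2) · 327^2/2 = 106929/4 ≈ 26732.25

Turán's theorem: ex(n, K_{r+1}) is achieved by the complete r-partite Turán graph T(n, r) with parts as balanced as possible, and is at most (1 − 1/r) · n^2/2. For r = 2, n = 327: the density bound is (1/2) · 106929/2 = 106929/4 ≈ 26732.25. The integer-valued extremum is e(T(327, 2)) = 26732, which is strictly less than the density bound 106929/4 since 2 ∤ 327 (the parts of T(327, 2) cannot all be equal).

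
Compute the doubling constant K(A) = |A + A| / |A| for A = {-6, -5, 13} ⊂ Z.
K = |A + A| / |A| = 6/3 = 2

Enumerate A + A = {a + b : a, b ∈ A}. With |A| = 3, there are |A|^2 = 9 ordered sum pairs; collecting distinct values, A + A = {-12, -11, -10, 7, 8, 26}, so |A + A| = 6. Thus K = 6/3 = 2. For comparison, the minimum possible |A + A| over all 3-element sets is 2·3 − 1 = 5 (so min K = 5/3), attained only by arithmetic progressions.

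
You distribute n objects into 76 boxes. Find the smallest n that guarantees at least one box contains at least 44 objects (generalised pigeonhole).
n = (44 − 1)·76 + 1 = 3269

By the generalised pigeonhole principle, to guarantee some box contains ≥ r objects we need more than (r − 1) · k objects total. Threshold: n = (r − 1) · k + 1. With r = 44 and k = 76: n = 43 · 76 + 1 = 3268 + 1 = 3269. For n = 3268 = 43 · 76, we can put exactly 43 objects in every box, avoiding 44 in any single one — so 3269 is tight.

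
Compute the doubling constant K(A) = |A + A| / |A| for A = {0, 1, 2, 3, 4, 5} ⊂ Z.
K = |A + A| / |A| = 11/6

Enumerate A + A = {a + b : a, b ∈ A}. With |A| = 6, there are |A|^2 = 36 ordered sum pairs; collecting distinct values, A + A = {0, 1, 2, 3, 4, 5, 6, 7, 8, 9, 10}, so |A + A| = 11. Thus K = 11/6. Here |A + A| = 2|A| − 1 = 11, the minimum possible — so K = 11/6 is minimal, which holds iff A is an arithmetic progression.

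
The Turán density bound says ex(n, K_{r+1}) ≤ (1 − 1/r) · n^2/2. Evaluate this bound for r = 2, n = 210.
Turán density bound = (1/2) · 210^2/2 = 11025

Turán's theorem: ex(n, K_{r+1}) is achieved by the complete r-partite Turán graph T(n, r) with parts as balanced as possible, and is at most (1 − 1/r) · n^2/2. For r = 2, n = 210: the density bound is (1/2) · 44100/2 = 11025. Since 2 ∣ 210, the Turán graph T(210, 2) has parts of equal size 105, and its edge count e(T(210, 2)) = 11025 attains the density bound exactly.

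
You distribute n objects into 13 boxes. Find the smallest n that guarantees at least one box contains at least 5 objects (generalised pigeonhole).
n = (5 − 1)·13 + 1 = 53

By the generalised pigeonhole principle, to guarantee some box contains ≥ r objects we need more than (r − 1) · k objects total. Threshold: n = (r − 1) · k + 1. With r = 5 and k = 13: n = 4 · 13 + 1 = 52 + 1 = 53. For n = 52 = 4 · 13, we can put exactly 4 objects in every box, avoiding 5 in any single one — so 53 is tight.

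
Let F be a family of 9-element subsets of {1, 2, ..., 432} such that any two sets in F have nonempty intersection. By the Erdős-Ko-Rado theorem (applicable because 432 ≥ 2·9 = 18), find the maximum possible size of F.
max |F| = C(431, 8) = 27664226025725575

The Erdős-Ko-Rado theorem states: for n ≥ 2k, an intersecting family of k-subsets of an n-element set has size at most C(n − 1, k − 1), with equality for 'star' families {A ⊆ [n] : |A| = k, i ∈ A} (fix an element i). For n = 432, k = 9: C(431, 8) = 27664226025725575.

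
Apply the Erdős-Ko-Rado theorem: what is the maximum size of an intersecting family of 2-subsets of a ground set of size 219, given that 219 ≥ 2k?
max |F| = C(218, 1) = 218

Erdős-Ko-Rado (1961): when n ≥ 2k, max |F| = C(n−1, k−1). The bound is attained by the star {A : i ∈ A} for any fixed i ∈ [n]. Here C(219−1, 2−1) = C(218, 1) = 218.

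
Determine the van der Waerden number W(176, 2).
W(176, 2) = 176 + 1 = 177

A 2-term AP is any pair of integers, so a monochromatic 2-AP exists iff some colour is used at least twice. With 176 colours, the colouring i ↦ i on {1, ..., 176} uses each colour once, avoiding any monochromatic pair, so W(176, 2) > 176. For {1, ..., 177}, pigeonhole forces two integers of the same colour, which form a monochromatic 2-AP. Hence W(176, 2) = 177.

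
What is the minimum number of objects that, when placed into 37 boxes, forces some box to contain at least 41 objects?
n = (41 − 1)·37 + 1 = 1481

By the generalised pigeonhole principle, to guarantee some box contains ≥ r objects we need more than (r − 1) · k objects total. Threshold: n = (r − 1) · k + 1. With r = 41 and k = 37: n = 40 · 37 + 1 = 1480 + 1 = 1481. For n = 1480 = 40 · 37, we can put exactly 40 objects in every box, avoiding 41 in any single one — so 1481 is tight.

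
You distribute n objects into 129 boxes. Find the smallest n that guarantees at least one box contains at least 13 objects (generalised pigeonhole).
n = (13 − 1)·129 + 1 = 1549

By the generalised pigeonhole principle, to guarantee some box contains ≥ r objects we need more than (r − 1) · k objects total. Threshold: n = (r − 1) · k + 1. With r = 13 and k = 129: n = 12 · 129 + 1 = 1548 + 1 = 1549. For n = 1548 = 12 · 129, we can put exactly 12 objects in every box, avoiding 13 in any single one — so 1549 is tight.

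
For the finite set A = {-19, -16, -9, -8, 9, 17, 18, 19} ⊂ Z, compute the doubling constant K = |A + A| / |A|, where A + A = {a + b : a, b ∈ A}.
K = |A + A| / |A| = 31/8

Enumerate A + A = {a + b : a, b ∈ A}. With |A| = 8, there are |A|^2 = 64 ordered sum pairs; collecting distinct values, A + A = {-38, -35, -32, -28, -27, -25, -24, -18, -17, -16, -10, -7, -2, -1, 0, 1, 2, 3, 8, 9, 10, 11, 18, 26, 27, 28, 34, 35, 36, 37, 38}, so |A + A| = 31. Thus K = 31/8. For comparison, the minimum possible |A + A| over all 8-element sets is 2·8 − 1 = 15 (so min K = 15/8), attained only by arithmetic progressions.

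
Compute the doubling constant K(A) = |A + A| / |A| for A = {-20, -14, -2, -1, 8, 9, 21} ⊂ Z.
K = |A + A| / |A| = 26/7

Enumerate A + A = {a + b : a, b ∈ A}. With |A| = 7, there are |A|^2 = 49 ordered sum pairs; collecting distinct values, A + A = {-40, -34, -28, -22, -21, -16, -15, -12, -11, -6, -5, -4, -3, -2, 1, 6, 7, 8, 16, 17, 18, 19, 20, 29, 30, 42}, so |A + A| = 26. Thus K = 26/7. For comparison, the minimum possible |A + A| over all 7-element sets is 2·7 − 1 = 13 (so min K = 13/7), attained only by arithmetic progressions.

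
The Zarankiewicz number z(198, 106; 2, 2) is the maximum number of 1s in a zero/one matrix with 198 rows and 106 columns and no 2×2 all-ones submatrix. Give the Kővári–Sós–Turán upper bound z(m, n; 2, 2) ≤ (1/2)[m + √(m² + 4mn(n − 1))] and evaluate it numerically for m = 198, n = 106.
z(198, 106; 2, 2) ≤ (1/2)[198 + √(198² + 4·198·106·105)] = (1/2)[198 + √8854164] = 1586.7974

Kővári–Sós–Turán: let r_1, ..., r_198 be the row sums and z = Σ r_i the total number of 1s. Each pair of columns can share at most one row with both entries 1 (else a 2×2 all-ones block appears), so Σ_i C(r_i, 2) ≤ C(106, 2) = 5565. By convexity Σ_i C(r_i, 2) ≥ 198·C(z/198, 2) = z(z − 198)/(2·198), giving z² − 198z − 198·106·105 ≤ 0 and hence z ≤ (1/2)[198 + √(39204 + 4·2203740)] = (1/2)[198 + √8854164] ≈ (1/2)(198 + 2975.5947) = 1586.7974.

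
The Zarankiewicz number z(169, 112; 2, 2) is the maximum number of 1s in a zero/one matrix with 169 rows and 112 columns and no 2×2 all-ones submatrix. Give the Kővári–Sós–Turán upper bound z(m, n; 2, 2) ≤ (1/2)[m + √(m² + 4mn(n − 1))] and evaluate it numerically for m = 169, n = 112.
z(169, 112; 2, 2) ≤ (1/2)[169 + √(169² + 4·169·112·111)] = (1/2)[169 + √8432593] = 1536.4464

Kővári–Sós–Turán: let r_1, ..., r_169 be the row sums and z = Σ r_i the total number of 1s. Each pair of columns can share at most one row with both entries 1 (else a 2×2 all-ones block appears), so Σ_i C(r_i, 2) ≤ C(112, 2) = 6216. By convexity Σ_i C(r_i, 2) ≥ 169·C(z/169, 2) = z(z − 169)/(2·169), giving z² − 169z − 169·112·111 ≤ 0 and hence z ≤ (1/2)[169 + √(28561 + 4·2101008)] = (1/2)[169 + √8432593] ≈ (1/2)(169 + 2903.8927) = 1536.4464.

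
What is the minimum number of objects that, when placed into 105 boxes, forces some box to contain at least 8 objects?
n = (8 − 1)·105 + 1 = 736

By the generalised pigeonhole principle, to guarantee some box contains ≥ r objects we need more than (r − 1) · k objects total. Threshold: n = (r − 1) · k + 1. With r = 8 and k = 105: n = 7 · 105 + 1 = 735 + 1 = 736. For n = 735 = 7 · 105, we can put exactly 7 objects in every box, avoiding 8 in any single one — so 736 is tight.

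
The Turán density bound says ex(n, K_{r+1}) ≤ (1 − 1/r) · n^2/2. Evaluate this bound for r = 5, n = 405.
Turán density bound = (4/5) · 405^2/2 = 65610

Turán's theorem: ex(n, K_{r+1}) is achieved by the complete r-partite Turán graph T(n, r) with parts as balanced as possible, and is at most (1 − 1/r) · n^2/2. For r = 5, n = 405: the density bound is (4/5) · 164025/2 = 65610. Since 5 ∣ 405, the Turán graph T(405, 5) has parts of equal size 81, and its edge count e(T(405, 5)) = 65610 attains the density bound exactly.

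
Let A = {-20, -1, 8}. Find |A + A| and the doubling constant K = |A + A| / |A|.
K = |A + A| / |A| = 6/3 = 2

Enumerate A + A = {a + b : a, b ∈ A}. With |A| = 3, there are |A|^2 = 9 ordered sum pairs; collecting distinct values, A + A = {-40, -21, -12, -2, 7, 16}, so |A + A| = 6. Thus K = 6/3 = 2. For comparison, the minimum possible |A + A| over all 3-element sets is 2·3 − 1 = 5 (so min K = 5/3), attained only by arithmetic progressions.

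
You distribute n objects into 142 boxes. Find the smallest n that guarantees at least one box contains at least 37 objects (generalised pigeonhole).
n = (37 − 1)·142 + 1 = 5113

By the generalised pigeonhole principle, to guarantee some box contains ≥ r objects we need more than (r − 1) · k objects total. Threshold: n = (r − 1) · k + 1. With r = 37 and k = 142: n = 36 · 142 + 1 = 5112 + 1 = 5113. For n = 5112 = 36 · 142, we can put exactly 36 objects in every box, avoiding 37 in any single one — so 5113 is tight.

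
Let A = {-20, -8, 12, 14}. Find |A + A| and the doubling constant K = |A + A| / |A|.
K = |A + A| / |A| = 10/4 = 5/2

Enumerate A + A = {a + b : a, b ∈ A}. With |A| = 4, there are |A|^2 = 16 ordered sum pairs; collecting distinct values, A + A = {-40, -28, -16, -8, -6, 4, 6, 24, 26, 28}, so |A + A| = 10. Thus K = 10/4 = 5/2. For comparison, the minimum possible |A + A| over all 4-element sets is 2·4 − 1 = 7 (so min K = 7/4), attained only by arithmetic progressions.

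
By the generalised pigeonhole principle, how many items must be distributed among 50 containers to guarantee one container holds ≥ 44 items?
n = (44 − 1)·50 + 1 = 2151

By the generalised pigeonhole principle, to guarantee some box contains ≥ r objects we need more than (r − 1) · k objects total. Threshold: n = (r − 1) · k + 1. With r = 44 and k = 50: n = 43 · 50 + 1 = 2150 + 1 = 2151. For n = 2150 = 43 · 50, we can put exactly 43 objects in every box, avoiding 44 in any single one — so 2151 is tight.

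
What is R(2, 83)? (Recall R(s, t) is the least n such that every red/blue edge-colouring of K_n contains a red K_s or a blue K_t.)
R(2, 83) = 83

R(2, k) = k for all k ≥ 2: in a 2-colouring of K_k, either some edge is red (a red K_2) or all edges are blue (a blue K_k). And K_{82} coloured all-blue has no blue K_83, so R(2, 83) > 82. Hence R(2, 83) = 83.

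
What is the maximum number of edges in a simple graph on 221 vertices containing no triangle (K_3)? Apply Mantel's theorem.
ex(221, K_3) = ⌊221^2/4⌋ = 12210

Mantel (1907): a triangle-free graph on n vertices has at most ⌊n^2/4⌋ edges, with equality for the complete bipartite graph K_{⌊n/2⌋, ⌈n/2⌉}. For n = 221: ⌊221^2/4⌋ = ⌊48841/4⌋ = 12210. The extremal graph is K_{110, 111}, which has 110·111 = 12210 edges.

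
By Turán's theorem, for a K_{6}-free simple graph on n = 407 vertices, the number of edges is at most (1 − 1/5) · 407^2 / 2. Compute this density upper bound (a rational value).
Turán density bound = (4/5) · 407^2/2 = 331298/5 ≈ 66259.6

Turán's theorem: ex(n, K_{r+1}) is achieved by the complete r-partite Turán graph T(n, r) with parts as balanced as possible, and is at most (1 − 1/r) · n^2/2. For r = 5, n = 407: the density bound is (4/5) · 165649/2 = 331298/5 ≈ 66259.6. The integer-valued extremum is e(T(407, 5)) = 66259, which is strictly less than the density bound 331298/5 since 5 ∤ 407 (the parts of T(407, 5) cannot all be equal).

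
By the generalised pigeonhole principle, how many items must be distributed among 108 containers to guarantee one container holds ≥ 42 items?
n = (42 − 1)·108 + 1 = 4429

By the generalised pigeonhole principle, to guarantee some box contains ≥ r objects we need more than (r − 1) · k objects total. Threshold: n = (r − 1) · k + 1. With r = 42 and k = 108: n = 41 · 108 + 1 = 4428 + 1 = 4429. For n = 4428 = 41 · 108, we can put exactly 41 objects in every box, avoiding 42 in any single one — so 4429 is tight.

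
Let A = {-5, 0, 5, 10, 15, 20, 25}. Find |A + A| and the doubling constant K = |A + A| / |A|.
K = |A + A| / |A| = 13/7

Enumerate A + A = {a + b : a, b ∈ A}. With |A| = 7, there are |A|^2 = 49 ordered sum pairs; collecting distinct values, A + A = {-10, -5, 0, 5, 10, 15, 20, 25, 30, 35, 40, 45, 50}, so |A + A| = 13. Thus K = 13/7. Here |A + A| = 2|A| − 1 = 13, the minimum possible — so K = 13/7 is minimal, which holds iff A is an arithmetic progression.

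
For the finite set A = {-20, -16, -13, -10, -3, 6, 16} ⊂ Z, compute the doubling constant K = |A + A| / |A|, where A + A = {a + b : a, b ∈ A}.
K = |A + A| / |A| = 24/7

Enumerate A + A = {a + b : a, b ∈ A}. With |A| = 7, there are |A|^2 = 49 ordered sum pairs; collecting distinct values, A + A = {-40, -36, -33, -32, -30, -29, -26, -23, -20, -19, -16, -14, -13, -10, -7, -6, -4, 0, 3, 6, 12, 13, 22, 32}, so |A + A| = 24. Thus K = 24/7. For comparison, the minimum possible |A + A| over all 7-element sets is 2·7 − 1 = 13 (so min K = 13/7), attained only by arithmetic progressions.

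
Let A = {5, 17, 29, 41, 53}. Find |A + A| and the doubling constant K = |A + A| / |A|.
K = |A + A| / |A| = 9/5

Enumerate A + A = {a + b : a, b ∈ A}. With |A| = 5, there are |A|^2 = 25 ordered sum pairs; collecting distinct values, A + A = {10, 22, 34, 46, 58, 70, 82, 94, 106}, so |A + A| = 9. Thus K = 9/5. Here |A + A| = 2|A| − 1 = 9, the minimum possible — so K = 9/5 is minimal, which holds iff A is an arithmetic progression.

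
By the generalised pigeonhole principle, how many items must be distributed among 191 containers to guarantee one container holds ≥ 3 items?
n = (3 − 1)·191 + 1 = 383

By the generalised pigeonhole principle, to guarantee some box contains ≥ r objects we need more than (r − 1) · k objects total. Threshold: n = (r − 1) · k + 1. With r = 3 and k = 191: n = 2 · 191 + 1 = 382 + 1 = 383. For n = 382 = 2 · 191, we can put exactly 2 objects in every box, avoiding 3 in any single one — so 383 is tight.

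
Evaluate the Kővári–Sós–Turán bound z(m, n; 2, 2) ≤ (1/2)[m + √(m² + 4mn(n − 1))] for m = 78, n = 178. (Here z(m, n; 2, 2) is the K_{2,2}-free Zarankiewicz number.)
z(78, 178; 2, 2) ≤ (1/2)[78 + √(78² + 4·78·178·177)] = (1/2)[78 + √9835956] = 1607.1164

Kővári–Sós–Turán: let r_1, ..., r_78 be the row sums and z = Σ r_i the total number of 1s. Each pair of columns can share at most one row with both entries 1 (else a 2×2 all-ones block appears), so Σ_i C(r_i, 2) ≤ C(178, 2) = 15753. By convexity Σ_i C(r_i, 2) ≥ 78·C(z/78, 2) = z(z − 78)/(2·78), giving z² − 78z − 78·178·177 ≤ 0 and hence z ≤ (1/2)[78 + √(6084 + 4·2457468)] = (1/2)[78 + √9835956] ≈ (1/2)(78 + 3136.2328) = 1607.1164.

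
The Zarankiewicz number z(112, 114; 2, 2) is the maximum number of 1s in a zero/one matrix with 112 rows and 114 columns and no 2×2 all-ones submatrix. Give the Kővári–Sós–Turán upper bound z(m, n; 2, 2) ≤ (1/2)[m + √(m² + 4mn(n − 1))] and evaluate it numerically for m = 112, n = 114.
z(112, 114; 2, 2) ≤ (1/2)[112 + √(112² + 4·112·114·113)] = (1/2)[112 + √5783680] = 1258.4641

Kővári–Sós–Turán: let r_1, ..., r_112 be the row sums and z = Σ r_i the total number of 1s. Each pair of columns can share at most one row with both entries 1 (else a 2×2 all-ones block appears), so Σ_i C(r_i, 2) ≤ C(114, 2) = 6441. By convexity Σ_i C(r_i, 2) ≥ 112·C(z/112, 2) = z(z − 112)/(2·112), giving z² − 112z − 112·114·113 ≤ 0 and hence z ≤ (1/2)[112 + √(12544 + 4·1442784)] = (1/2)[112 + √5783680] ≈ (1/2)(112 + 2404.9283) = 1258.4641.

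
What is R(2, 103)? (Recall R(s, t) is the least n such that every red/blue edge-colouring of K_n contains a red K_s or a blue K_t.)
R(2, 103) = 103

R(2, k) = k for all k ≥ 2: in a 2-colouring of K_k, either some edge is red (a red K_2) or all edges are blue (a blue K_k). And K_{102} coloured all-blue has no blue K_103, so R(2, 103) > 102. Hence R(2, 103) = 103.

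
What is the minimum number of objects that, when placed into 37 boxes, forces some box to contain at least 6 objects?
n = (6 − 1)·37 + 1 = 186

By the generalised pigeonhole principle, to guarantee some box contains ≥ r objects we need more than (r − 1) · k objects total. Threshold: n = (r − 1) · k + 1. With r = 6 and k = 37: n = 5 · 37 + 1 = 185 + 1 = 186. For n = 185 = 5 · 37, we can put exactly 5 objects in every box, avoiding 6 in any single one — so 186 is tight.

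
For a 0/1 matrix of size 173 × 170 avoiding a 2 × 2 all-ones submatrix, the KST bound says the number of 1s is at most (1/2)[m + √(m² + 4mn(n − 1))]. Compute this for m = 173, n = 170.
z(173, 170; 2, 2) ≤ (1/2)[173 + √(173² + 4·173·170·169)] = (1/2)[173 + √19911089] = 2317.5922

Kővári–Sós–Turán: let r_1, ..., r_173 be the row sums and z = Σ r_i the total number of 1s. Each pair of columns can share at most one row with both entries 1 (else a 2×2 all-ones block appears), so Σ_i C(r_i, 2) ≤ C(170, 2) = 14365. By convexity Σ_i C(r_i, 2) ≥ 173·C(z/173, 2) = z(z − 173)/(2·173), giving z² − 173z − 173·170·169 ≤ 0 and hence z ≤ (1/2)[173 + √(29929 + 4·4970290)] = (1/2)[173 + √19911089] ≈ (1/2)(173 + 4462.1843) = 2317.5922.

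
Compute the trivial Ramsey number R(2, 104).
R(2, 104) = 104

R(2, k) = k for all k ≥ 2: in a 2-colouring of K_k, either some edge is red (a red K_2) or all edges are blue (a blue K_k). And K_{103} coloured all-blue has no blue K_104, so R(2, 104) > 103. Hence R(2, 104) = 104.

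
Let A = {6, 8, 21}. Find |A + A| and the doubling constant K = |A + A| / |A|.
K = |A + A| / |A| = 6/3 = 2

Enumerate A + A = {a + b : a, b ∈ A}. With |A| = 3, there are |A|^2 = 9 ordered sum pairs; collecting distinct values, A + A = {12, 14, 16, 27, 29, 42}, so |A + A| = 6. Thus K = 6/3 = 2. For comparison, the minimum possible |A + A| over all 3-element sets is 2·3 − 1 = 5 (so min K = 5/3), attained only by arithmetic progressions.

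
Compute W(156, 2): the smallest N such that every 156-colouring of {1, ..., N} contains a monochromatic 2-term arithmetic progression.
W(156, 2) = 156 + 1 = 157

A 2-term AP is any pair of integers, so a monochromatic 2-AP exists iff some colour is used at least twice. With 156 colours, the colouring i ↦ i on {1, ..., 156} uses each colour once, avoiding any monochromatic pair, so W(156, 2) > 156. For {1, ..., 157}, pigeonhole forces two integers of the same colour, which form a monochromatic 2-AP. Hence W(156, 2) = 157.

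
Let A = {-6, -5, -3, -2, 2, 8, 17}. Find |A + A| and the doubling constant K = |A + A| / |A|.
K = |A + A| / |A| = 26/7

Enumerate A + A = {a + b : a, b ∈ A}. With |A| = 7, there are |A|^2 = 49 ordered sum pairs; collecting distinct values, A + A = {-12, -11, -10, -9, -8, -7, -6, -5, -4, -3, -1, 0, 2, 3, 4, 5, 6, 10, 11, 12, 14, 15, 16, 19, 25, 34}, so |A + A| = 26. Thus K = 26/7. For comparison, the minimum possible |A + A| over all 7-element sets is 2·7 − 1 = 13 (so min K = 13/7), attained only by arithmetic progressions.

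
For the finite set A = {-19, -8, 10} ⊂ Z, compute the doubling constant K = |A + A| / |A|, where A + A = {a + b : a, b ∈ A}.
K = |A + A| / |A| = 6/3 = 2

Enumerate A + A = {a + b : a, b ∈ A}. With |A| = 3, there are |A|^2 = 9 ordered sum pairs; collecting distinct values, A + A = {-38, -27, -16, -9, 2, 20}, so |A + A| = 6. Thus K = 6/3 = 2. For comparison, the minimum possible |A + A| over all 3-element sets is 2·3 − 1 = 5 (so min K = 5/3), attained only by arithmetic progressions.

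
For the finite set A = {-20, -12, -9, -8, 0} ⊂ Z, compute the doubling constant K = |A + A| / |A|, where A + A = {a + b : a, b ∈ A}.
K = |A + A| / |A| = 14/5

Enumerate A + A = {a + b : a, b ∈ A}. With |A| = 5, there are |A|^2 = 25 ordered sum pairs; collecting distinct values, A + A = {-40, -32, -29, -28, -24, -21, -20, -18, -17, -16, -12, -9, -8, 0}, so |A + A| = 14. Thus K = 14/5. For comparison, the minimum possible |A + A| over all 5-element sets is 2·5 − 1 = 9 (so min K = 9/5), attained only by arithmetic progressions.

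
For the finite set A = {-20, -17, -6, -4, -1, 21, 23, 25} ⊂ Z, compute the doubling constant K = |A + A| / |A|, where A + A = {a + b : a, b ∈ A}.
K = |A + A| / |A| = 32/8 = 4

Enumerate A + A = {a + b : a, b ∈ A}. With |A| = 8, there are |A|^2 = 64 ordered sum pairs; collecting distinct values, A + A = {-40, -37, -34, -26, -24, -23, -21, -18, -12, -10, -8, -7, -5, -2, 1, 3, 4, 5, 6, 8, 15, 17, 19, 20, 21, 22, 24, 42, 44, 46, 48, 50}, so |A + A| = 32. Thus K = 32/8 = 4. For comparison, the minimum possible |A + A| over all 8-element sets is 2·8 − 1 = 15 (so min K = 15/8), attained only by arithmetic progressions.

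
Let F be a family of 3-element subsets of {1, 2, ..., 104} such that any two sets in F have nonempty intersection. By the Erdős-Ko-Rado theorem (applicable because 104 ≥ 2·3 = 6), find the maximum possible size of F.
max |F| = C(103, 2) = 5253

The Erdős-Ko-Rado theorem states: for n ≥ 2k, an intersecting family of k-subsets of an n-element set has size at most C(n − 1, k − 1), with equality for 'star' families {A ⊆ [n] : |A| = k, i ∈ A} (fix an element i). For n = 104, k = 3: C(103, 2) = 5253.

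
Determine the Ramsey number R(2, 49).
R(2, 49) = 49

R(2, k) = k for all k ≥ 2: in a 2-colouring of K_k, either some edge is red (a red K_2) or all edges are blue (a blue K_k). And K_{48} coloured all-blue has no blue K_49, so R(2, 49) > 48. Hence R(2, 49) = 49.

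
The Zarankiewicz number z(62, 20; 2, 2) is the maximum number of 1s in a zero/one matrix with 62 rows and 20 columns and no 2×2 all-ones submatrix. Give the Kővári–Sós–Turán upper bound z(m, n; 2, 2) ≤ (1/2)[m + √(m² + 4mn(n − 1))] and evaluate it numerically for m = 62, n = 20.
z(62, 20; 2, 2) ≤ (1/2)[62 + √(62² + 4·62·20·19)] = (1/2)[62 + √98084] = 187.5918

Kővári–Sós–Turán: let r_1, ..., r_62 be the row sums and z = Σ r_i the total number of 1s. Each pair of columns can share at most one row with both entries 1 (else a 2×2 all-ones block appears), so Σ_i C(r_i, 2) ≤ C(20, 2) = 190. By convexity Σ_i C(r_i, 2) ≥ 62·C(z/62, 2) = z(z − 62)/(2·62), giving z² − 62z − 62·20·19 ≤ 0 and hence z ≤ (1/2)[62 + √(3844 + 4·23560)] = (1/2)[62 + √98084] ≈ (1/2)(62 + 313.1837) = 187.5918.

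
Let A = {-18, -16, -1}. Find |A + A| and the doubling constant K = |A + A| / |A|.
K = |A + A| / |A| = 6/3 = 2

Enumerate A + A = {a + b : a, b ∈ A}. With |A| = 3, there are |A|^2 = 9 ordered sum pairs; collecting distinct values, A + A = {-36, -34, -32, -19, -17, -2}, so |A + A| = 6. Thus K = 6/3 = 2. For comparison, the minimum possible |A + A| over all 3-element sets is 2·3 − 1 = 5 (so min K = 5/3), attained only by arithmetic progressions.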